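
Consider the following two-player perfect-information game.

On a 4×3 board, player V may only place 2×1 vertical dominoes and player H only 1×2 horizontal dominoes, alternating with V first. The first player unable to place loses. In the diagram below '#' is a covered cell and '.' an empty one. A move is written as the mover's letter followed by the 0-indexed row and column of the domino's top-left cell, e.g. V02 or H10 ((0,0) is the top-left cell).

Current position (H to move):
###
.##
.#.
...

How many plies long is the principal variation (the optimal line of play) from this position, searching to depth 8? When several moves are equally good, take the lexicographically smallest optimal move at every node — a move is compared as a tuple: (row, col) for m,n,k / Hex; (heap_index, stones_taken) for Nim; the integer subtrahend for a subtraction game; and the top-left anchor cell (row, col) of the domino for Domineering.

ply 1, H at ###/.##/.#./... | H30=-1→###/.##/.#./##.*; H31=-1→###/.##/.#./.##
ply 2, V at ###/.##/.#./##. | V10=+1→###/###/##./##.*; V22=+1→###/.##/.##/###
ply 3: ###/###/##./##. is terminal -1 (H); from ###/.##/.#./... depth 8

PV length from [###/.##/.#./...]: 2 plies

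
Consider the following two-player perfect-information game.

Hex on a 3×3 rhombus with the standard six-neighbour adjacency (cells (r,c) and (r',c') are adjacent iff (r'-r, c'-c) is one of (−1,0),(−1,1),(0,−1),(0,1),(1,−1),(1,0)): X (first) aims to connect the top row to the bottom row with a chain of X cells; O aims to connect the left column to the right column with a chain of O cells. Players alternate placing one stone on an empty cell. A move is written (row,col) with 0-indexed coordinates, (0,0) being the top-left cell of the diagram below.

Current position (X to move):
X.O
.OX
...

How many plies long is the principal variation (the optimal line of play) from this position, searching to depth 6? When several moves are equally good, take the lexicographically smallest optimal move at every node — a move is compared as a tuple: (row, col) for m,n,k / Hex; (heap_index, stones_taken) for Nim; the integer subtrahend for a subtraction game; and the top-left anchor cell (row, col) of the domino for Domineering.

[X.O/.OX/...] X move#1: (0,1):-1/XXO/.OX/...*, (1,0):-1/X.O/XOX/..., (2,0):-1/X.O/.OX/X.., (2,1):-1/X.O/.OX/.X., (2,2):-1/X.O/.OX/..X
[XXO/.OX/...] O move#2: (1,0):+1/XXO/OOX/...*, (2,0):+1/XXO/.OX/O.., (2,1):+1/XXO/.OX/.O., (2,2):+1/XXO/.OX/..O
[XXO/OOX/...] end (terminal -1, X#3); searched X.O/.OX/... to 6

PV length from [X.O/.OX/...]: 2 plies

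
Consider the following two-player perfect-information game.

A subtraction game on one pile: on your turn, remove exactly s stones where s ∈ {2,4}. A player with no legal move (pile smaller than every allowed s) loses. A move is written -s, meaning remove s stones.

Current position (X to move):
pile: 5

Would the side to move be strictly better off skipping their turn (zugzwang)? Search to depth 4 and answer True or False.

zugzwang(5, X) = False

[5] X move#1: -2:-1/3, -4:+1/1*
[1] end (terminal -1, O#2); searched 5 to 4
if X skipped the turn, O would face:
~ [5] O move#1: -2:-1/3, -4:+1/1*
~ [1] end (terminal -1, X#2); searched 5 to 4
compare (X): move=+1 vs pass=-1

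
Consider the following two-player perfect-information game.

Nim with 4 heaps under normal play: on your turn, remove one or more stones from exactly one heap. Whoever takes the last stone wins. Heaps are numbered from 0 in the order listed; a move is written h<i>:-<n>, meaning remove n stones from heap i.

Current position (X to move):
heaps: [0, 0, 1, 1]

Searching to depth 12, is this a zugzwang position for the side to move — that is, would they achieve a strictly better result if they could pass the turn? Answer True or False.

zugzwang((0,0,1,1), X) = True

p1 X@[(0,0,1,1)]: h2:-1[(0,0,0,1)]-1* h3:-1[(0,0,1,0)]-1
p2 O@[(0,0,0,1)]: h3:-1[(0,0,0,0)]+1*
p3 X@[(0,0,0,0)] terminal -1; root [(0,0,1,1)] d12
pass branch (O moves first from the same position):
  | p1 O@[(0,0,1,1)]: h2:-1[(0,0,0,1)]-1* h3:-1[(0,0,1,0)]-1
  | p2 X@[(0,0,0,1)]: h3:-1[(0,0,0,0)]+1*
  | p3 O@[(0,0,0,0)] terminal -1; root [(0,0,1,1)] d12
X moving scores -1; X passing scores +1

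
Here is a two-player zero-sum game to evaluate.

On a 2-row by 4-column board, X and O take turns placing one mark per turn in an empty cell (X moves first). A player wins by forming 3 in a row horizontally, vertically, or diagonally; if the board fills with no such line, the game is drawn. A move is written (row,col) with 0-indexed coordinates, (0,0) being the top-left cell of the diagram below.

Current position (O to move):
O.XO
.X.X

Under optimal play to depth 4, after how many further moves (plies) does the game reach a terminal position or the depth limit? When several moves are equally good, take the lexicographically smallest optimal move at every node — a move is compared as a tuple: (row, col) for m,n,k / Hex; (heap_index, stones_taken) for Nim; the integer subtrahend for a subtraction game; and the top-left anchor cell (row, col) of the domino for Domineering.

PV length from [O.XO/.X.X]: 3 plies

ply 1, O at O.XO/.X.X | (0,1)=-1→OOXO/.X.X; (1,0)=-1→O.XO/OX.X; (1,2)=+0→O.XO/.XOX*
ply 2, X at O.XO/.XOX | (0,1)=+0→OXXO/.XOX*; (1,0)=+0→O.XO/XXOX
ply 3, O at OXXO/.XOX | (1,0)=+0→OXXO/OXOX*
ply 4: OXXO/OXOX is terminal +0 (X); from O.XO/.X.X depth 4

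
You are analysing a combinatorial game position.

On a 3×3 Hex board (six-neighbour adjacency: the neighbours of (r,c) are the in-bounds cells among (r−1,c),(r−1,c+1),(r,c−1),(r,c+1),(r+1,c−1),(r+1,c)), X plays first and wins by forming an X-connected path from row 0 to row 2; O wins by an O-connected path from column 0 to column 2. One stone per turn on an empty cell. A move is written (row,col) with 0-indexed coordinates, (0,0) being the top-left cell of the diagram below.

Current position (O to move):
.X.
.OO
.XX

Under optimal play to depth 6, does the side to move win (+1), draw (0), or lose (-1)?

value(.X./.OO/.XX, O) = +1

[.X./.OO/.XX] O move#1: (0,0):+1/OX./.OO/.XX*, (0,2):+1/.XO/.OO/.XX, (1,0):+1/.X./OOO/.XX, (2,0):+1/.X./.OO/OXX
[OX./.OO/.XX] X move#2: (0,2):-1/OXX/.OO/.XX*, (1,0):-1/OX./XOO/.XX, (2,0):-1/OX./.OO/XXX
[OXX/.OO/.XX] O move#3: (1,0):+1/OXX/OOO/.XX*, (2,0):+1/OXX/.OO/OXX
[OXX/OOO/.XX] end (terminal -1, X#4); searched .X./.OO/.XX to 6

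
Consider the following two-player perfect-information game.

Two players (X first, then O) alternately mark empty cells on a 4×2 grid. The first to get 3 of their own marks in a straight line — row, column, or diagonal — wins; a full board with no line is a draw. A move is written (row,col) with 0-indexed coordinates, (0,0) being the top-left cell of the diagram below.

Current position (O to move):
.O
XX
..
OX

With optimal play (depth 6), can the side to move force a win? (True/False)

O winning at [.O/XX/../OX]: False

p1 O@[.O/XX/../OX]: (0,0)[OO/XX/../OX]-1 (2,0)[.O/XX/O./OX]-1 (2,1)[.O/XX/.O/OX]+0*
p2 X@[.O/XX/.O/OX]: (0,0)[XO/XX/.O/OX]+0* (2,0)[.O/XX/XO/OX]+0
p3 O@[XO/XX/.O/OX]: (2,0)[XO/XX/OO/OX]+0*
p4 X@[XO/XX/OO/OX] terminal +0; root [.O/XX/../OX] d6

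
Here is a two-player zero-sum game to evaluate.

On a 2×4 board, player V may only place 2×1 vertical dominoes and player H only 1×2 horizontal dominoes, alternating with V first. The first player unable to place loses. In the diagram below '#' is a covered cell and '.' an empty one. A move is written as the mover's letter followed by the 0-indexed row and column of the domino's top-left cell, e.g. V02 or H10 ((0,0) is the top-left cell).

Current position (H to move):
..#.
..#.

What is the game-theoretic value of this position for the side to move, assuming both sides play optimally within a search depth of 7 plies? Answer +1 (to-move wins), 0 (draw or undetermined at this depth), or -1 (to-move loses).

value(..#./..#., H) = +1

ply 1, H at ..#./..#. | H00=+1→###./..#.*; H10=+1→..#./###.
ply 2, V at ###./..#. | V03=-1→####/..##*
ply 3, H at ####/..## | H10=+1→####/####*
ply 4: ####/#### is terminal -1 (V); from ..#./..#. depth 7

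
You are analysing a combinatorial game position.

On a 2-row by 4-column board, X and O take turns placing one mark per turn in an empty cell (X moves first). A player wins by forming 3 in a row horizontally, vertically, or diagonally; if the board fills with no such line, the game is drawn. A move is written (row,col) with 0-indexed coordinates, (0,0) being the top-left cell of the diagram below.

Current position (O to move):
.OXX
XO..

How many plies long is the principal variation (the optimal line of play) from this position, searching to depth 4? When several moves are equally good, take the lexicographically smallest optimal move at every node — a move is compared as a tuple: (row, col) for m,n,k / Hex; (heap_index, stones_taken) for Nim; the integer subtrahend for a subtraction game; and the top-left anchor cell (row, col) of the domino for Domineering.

PV length from [.OXX/XO..]: 3 plies

p1 O@[.OXX/XO..]: (0,0)[OOXX/XO..]+0* (1,2)[.OXX/XOO.]+0 (1,3)[.OXX/XO.O]+0
p2 X@[OOXX/XO..]: (1,2)[OOXX/XOX.]+0* (1,3)[OOXX/XO.X]+0
p3 O@[OOXX/XOX.]: (1,3)[OOXX/XOXO]+0*
p4 X@[OOXX/XOXO] terminal +0; root [.OXX/XO..] d4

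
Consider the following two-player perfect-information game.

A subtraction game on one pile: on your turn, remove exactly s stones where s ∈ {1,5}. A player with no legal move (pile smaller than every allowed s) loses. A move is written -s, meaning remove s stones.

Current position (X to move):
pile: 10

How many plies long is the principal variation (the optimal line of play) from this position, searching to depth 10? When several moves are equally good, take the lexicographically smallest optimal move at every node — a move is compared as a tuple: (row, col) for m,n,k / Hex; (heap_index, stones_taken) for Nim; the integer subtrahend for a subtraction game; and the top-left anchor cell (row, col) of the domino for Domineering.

PV length from [10]: 10 plies

[10] X move#1: -1:-1/9*, -5:-1/5
[9] O move#2: -1:+1/8*, -5:+1/4
[8] X move#3: -1:-1/7*, -5:-1/3
[7] O move#4: -1:+1/6*, -5:+1/2
[6] X move#5: -1:-1/5*, -5:-1/1
[5] O move#6: -1:+1/4*, -5:+1/0
[4] X move#7: -1:-1/3*
[3] O move#8: -1:+1/2*
[2] X move#9: -1:-1/1*
[1] O move#10: -1:+1/0*
[0] end (terminal -1, X#11); searched 10 to 10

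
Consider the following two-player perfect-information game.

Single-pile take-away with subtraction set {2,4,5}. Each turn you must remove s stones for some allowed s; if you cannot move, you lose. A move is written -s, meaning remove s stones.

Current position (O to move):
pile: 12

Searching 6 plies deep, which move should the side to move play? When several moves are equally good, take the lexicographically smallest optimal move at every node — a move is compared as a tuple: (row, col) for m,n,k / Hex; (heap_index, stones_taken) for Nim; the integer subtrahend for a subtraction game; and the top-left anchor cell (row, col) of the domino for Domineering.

O's best at [12]: -4

p1 O@[12]: -2[10]-1 -4[8]+1* -5[7]+1
p2 X@[8]: -2[6]-1* -4[4]-1 -5[3]-1
p3 O@[6]: -2[4]-1 -4[2]-1 -5[1]+1*
p4 X@[1] terminal -1; root [12] d6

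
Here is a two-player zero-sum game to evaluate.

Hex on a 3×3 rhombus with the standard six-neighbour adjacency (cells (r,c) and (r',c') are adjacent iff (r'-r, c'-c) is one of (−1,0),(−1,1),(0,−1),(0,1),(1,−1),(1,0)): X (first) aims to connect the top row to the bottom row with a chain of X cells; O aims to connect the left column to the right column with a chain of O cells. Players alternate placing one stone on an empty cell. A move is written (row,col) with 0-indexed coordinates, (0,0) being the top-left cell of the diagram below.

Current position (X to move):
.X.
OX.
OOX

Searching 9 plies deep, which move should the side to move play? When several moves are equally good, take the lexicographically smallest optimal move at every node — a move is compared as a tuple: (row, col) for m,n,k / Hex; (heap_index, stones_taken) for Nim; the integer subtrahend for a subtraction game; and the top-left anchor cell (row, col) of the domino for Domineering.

X's best at [.X./OX./OOX]: (1,2)

p1 X@[.X./OX./OOX]: (0,0)[XX./OX./OOX]-1 (0,2)[.XX/OX./OOX]-1 (1,2)[.X./OXX/OOX]+1*
p2 O@[.X./OXX/OOX] terminal -1; root [.X./OX./OOX] d9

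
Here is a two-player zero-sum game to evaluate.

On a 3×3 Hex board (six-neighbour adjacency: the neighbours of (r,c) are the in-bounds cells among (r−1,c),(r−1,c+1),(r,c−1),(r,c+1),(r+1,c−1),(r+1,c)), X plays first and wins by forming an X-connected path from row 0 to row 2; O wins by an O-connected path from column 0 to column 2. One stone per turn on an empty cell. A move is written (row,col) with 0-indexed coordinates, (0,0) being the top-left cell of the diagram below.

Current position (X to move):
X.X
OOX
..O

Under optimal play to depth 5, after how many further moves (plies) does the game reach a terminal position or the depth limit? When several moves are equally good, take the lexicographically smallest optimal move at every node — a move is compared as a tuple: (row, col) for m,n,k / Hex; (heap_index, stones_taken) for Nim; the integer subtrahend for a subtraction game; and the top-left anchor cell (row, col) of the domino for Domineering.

ply 1, X at X.X/OOX/..O | (0,1)=-1→XXX/OOX/..O; (2,0)=-1→X.X/OOX/X.O; (2,1)=+1→X.X/OOX/.XO*
ply 2: X.X/OOX/.XO is terminal -1 (O); from X.X/OOX/..O depth 5

PV length from [X.X/OOX/..O]: 1 ply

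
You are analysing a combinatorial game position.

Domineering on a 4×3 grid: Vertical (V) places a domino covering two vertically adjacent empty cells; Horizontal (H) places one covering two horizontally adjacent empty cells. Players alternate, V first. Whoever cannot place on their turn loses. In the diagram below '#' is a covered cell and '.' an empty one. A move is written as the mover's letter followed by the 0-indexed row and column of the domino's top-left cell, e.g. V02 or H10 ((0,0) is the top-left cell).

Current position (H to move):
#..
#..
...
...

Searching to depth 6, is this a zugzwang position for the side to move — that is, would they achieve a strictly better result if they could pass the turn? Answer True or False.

zugzwang(#../#../.../..., H) = False

p1 H@[#../#../.../...]: H01[###/#../.../...]-1* H11[#../###/.../...]-1 H20[#../#../##./...]-1 H21[#../#../.##/...]-1 H30[#../#../.../##.]-1 H31[#../#../.../.##]-1
p2 V@[###/#../.../...]: V11[###/##./.#./...]+1* V12[###/#.#/..#/...]-1 V20[###/#../#../#..]-1 V21[###/#../.#./.#.]+1 V22[###/#../..#/..#]-1
p3 H@[###/##./.#./...]: H30[###/##./.#./##.]-1* H31[###/##./.#./.##]-1
p4 V@[###/##./.#./##.]: V12[###/###/.##/##.]+1* V22[###/##./.##/###]+1
p5 H@[###/###/.##/##.] terminal -1; root [#../#../.../...] d6
pass branch (V moves first from the same position):
  | p1 V@[#../#../.../...]: V01[##./##./.../...]+1* V02[#.#/#.#/.../...]+1 V11[#../##./.#./...]+1 V12[#../#.#/..#/...]-1 V20[#../#../#../#..]+1 V21[#../#../.#./.#.]+1 V22[#../#../..#/..#]+1
  | p2 H@[##./##./.../...]: H20[##./##./##./...]-1* H21[##./##./.##/...]-1 H30[##./##./.../##.]-1 H31[##./##./.../.##]-1
  | p3 V@[##./##./##./...]: V02[###/###/##./...]-1 V12[##./###/###/...]-1 V22[##./##./###/..#]+1*
  | p4 H@[##./##./###/..#]: H30[##./##./###/###]-1*
  | p5 V@[##./##./###/###]: V02[###/###/###/###]+1*
  | p6 H@[###/###/###/###] terminal -1; root [#../#../.../...] d6
H moving scores -1; H passing scores -1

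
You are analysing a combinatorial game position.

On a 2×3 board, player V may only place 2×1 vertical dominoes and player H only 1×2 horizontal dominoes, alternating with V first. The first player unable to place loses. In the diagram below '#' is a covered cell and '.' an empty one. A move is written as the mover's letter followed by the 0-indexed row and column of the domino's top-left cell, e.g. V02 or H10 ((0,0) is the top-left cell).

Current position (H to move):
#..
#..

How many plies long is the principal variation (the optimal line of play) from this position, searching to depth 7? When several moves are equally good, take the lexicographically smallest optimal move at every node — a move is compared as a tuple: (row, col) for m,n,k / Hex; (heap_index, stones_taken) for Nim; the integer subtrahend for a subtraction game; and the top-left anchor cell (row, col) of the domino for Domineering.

p1 H@[#../#..]: H01[###/#..]+1* H11[#../###]+1
p2 V@[###/#..] terminal -1; root [#../#..] d7

PV length from [#../#..]: 1 ply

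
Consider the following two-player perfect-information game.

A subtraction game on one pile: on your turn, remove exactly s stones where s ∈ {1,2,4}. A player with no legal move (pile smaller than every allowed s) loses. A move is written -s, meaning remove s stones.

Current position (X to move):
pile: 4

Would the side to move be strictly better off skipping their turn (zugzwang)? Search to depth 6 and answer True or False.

zugzwang(4, X) = False

p1 X@[4]: -1[3]+1* -2[2]-1 -4[0]+1
p2 O@[3]: -1[2]-1* -2[1]-1
p3 X@[2]: -1[1]-1 -2[0]+1*
p4 O@[0] terminal -1; root [4] d6
if X skipped the turn, O would face:
~ p1 O@[4]: -1[3]+1* -2[2]-1 -4[0]+1
~ p2 X@[3]: -1[2]-1* -2[1]-1
~ p3 O@[2]: -1[1]-1 -2[0]+1*
~ p4 X@[0] terminal -1; root [4] d6
compare (X): move=+1 vs pass=-1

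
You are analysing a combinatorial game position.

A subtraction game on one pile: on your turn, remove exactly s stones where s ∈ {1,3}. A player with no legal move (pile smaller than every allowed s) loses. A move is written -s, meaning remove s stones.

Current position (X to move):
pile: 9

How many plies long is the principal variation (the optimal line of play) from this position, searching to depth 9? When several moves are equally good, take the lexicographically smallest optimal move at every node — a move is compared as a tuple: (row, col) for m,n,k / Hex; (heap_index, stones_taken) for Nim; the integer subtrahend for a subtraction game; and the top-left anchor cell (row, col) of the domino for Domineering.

PV length from [9]: 9 plies

ply 1, X at 9 | -1=+1→8*; -3=+1→6
ply 2, O at 8 | -1=-1→7*; -3=-1→5
ply 3, X at 7 | -1=+1→6*; -3=+1→4
ply 4, O at 6 | -1=-1→5*; -3=-1→3
ply 5, X at 5 | -1=+1→4*; -3=+1→2
ply 6, O at 4 | -1=-1→3*; -3=-1→1
ply 7, X at 3 | -1=+1→2*; -3=+1→0
ply 8, O at 2 | -1=-1→1*
ply 9, X at 1 | -1=+1→0*
ply 10: 0 is terminal -1 (O); from 9 depth 9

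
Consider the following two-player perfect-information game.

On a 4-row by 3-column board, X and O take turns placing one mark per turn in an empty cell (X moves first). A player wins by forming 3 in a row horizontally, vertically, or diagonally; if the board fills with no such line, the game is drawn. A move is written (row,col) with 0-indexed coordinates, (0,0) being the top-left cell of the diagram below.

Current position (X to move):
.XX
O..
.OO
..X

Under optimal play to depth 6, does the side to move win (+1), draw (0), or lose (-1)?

ply 1, X at .XX/O../.OO/..X | (0,0)=+1→XXX/O../.OO/..X*; (1,1)=-1→.XX/OX./.OO/..X; (1,2)=-1→.XX/O.X/.OO/..X; (2,0)=+1→.XX/O../XOO/..X; (3,0)=-1→.XX/O../.OO/X.X; (3,1)=-1→.XX/O../.OO/.XX
ply 2: XXX/O../.OO/..X is terminal -1 (O); from .XX/O../.OO/..X depth 6

value(.XX/O../.OO/..X, X) = +1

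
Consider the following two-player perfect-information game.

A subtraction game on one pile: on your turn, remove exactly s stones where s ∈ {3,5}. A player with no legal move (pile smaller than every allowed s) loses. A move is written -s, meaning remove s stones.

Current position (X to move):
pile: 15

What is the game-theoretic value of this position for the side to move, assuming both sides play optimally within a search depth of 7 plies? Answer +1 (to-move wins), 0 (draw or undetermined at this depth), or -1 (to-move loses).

value(15, X) = +1

[15] X move#1: -3:-1/12, -5:+1/10*
[10] O move#2: -3:-1/7*, -5:-1/5
[7] X move#3: -3:-1/4, -5:+1/2*
[2] end (terminal -1, O#4); searched 15 to 7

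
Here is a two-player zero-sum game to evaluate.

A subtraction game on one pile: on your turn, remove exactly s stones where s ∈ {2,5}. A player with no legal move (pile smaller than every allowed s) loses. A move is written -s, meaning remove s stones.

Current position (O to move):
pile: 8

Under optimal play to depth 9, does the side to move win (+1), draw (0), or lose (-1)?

p1 O@[8]: -2[6]-1* -5[3]-1
p2 X@[6]: -2[4]+1* -5[1]+1
p3 O@[4]: -2[2]-1*
p4 X@[2]: -2[0]+1*
p5 O@[0] terminal -1; root [8] d9

value(8, O) = -1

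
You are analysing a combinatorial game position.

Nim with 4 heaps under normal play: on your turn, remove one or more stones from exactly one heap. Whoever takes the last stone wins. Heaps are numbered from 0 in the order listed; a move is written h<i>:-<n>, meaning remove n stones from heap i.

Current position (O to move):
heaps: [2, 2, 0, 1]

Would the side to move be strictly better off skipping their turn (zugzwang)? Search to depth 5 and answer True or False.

ply 1, O at (2,2,0,1) | h0:-1=-1→(1,2,0,1); h0:-2=-1→(0,2,0,1); h1:-1=-1→(2,1,0,1); h1:-2=-1→(2,0,0,1); h3:-1=+1→(2,2,0,0)*
ply 2, X at (2,2,0,0) | h0:-1=-1→(1,2,0,0)*; h0:-2=-1→(0,2,0,0); h1:-1=-1→(2,1,0,0); h1:-2=-1→(2,0,0,0)
ply 3, O at (1,2,0,0) | h0:-1=-1→(0,2,0,0); h1:-1=+1→(1,1,0,0)*; h1:-2=-1→(1,0,0,0)
ply 4, X at (1,1,0,0) | h0:-1=-1→(0,1,0,0)*; h1:-1=-1→(1,0,0,0)
ply 5, O at (0,1,0,0) | h1:-1=+1→(0,0,0,0)*
ply 6: (0,0,0,0) is terminal -1 (X); from (2,2,0,1) depth 5
if O skipped the turn, X would face:
~ ply 1, X at (2,2,0,1) | h0:-1=-1→(1,2,0,1); h0:-2=-1→(0,2,0,1); h1:-1=-1→(2,1,0,1); h1:-2=-1→(2,0,0,1); h3:-1=+1→(2,2,0,0)*
~ ply 2, O at (2,2,0,0) | h0:-1=-1→(1,2,0,0)*; h0:-2=-1→(0,2,0,0); h1:-1=-1→(2,1,0,0); h1:-2=-1→(2,0,0,0)
~ ply 3, X at (1,2,0,0) | h0:-1=-1→(0,2,0,0); h1:-1=+1→(1,1,0,0)*; h1:-2=-1→(1,0,0,0)
~ ply 4, O at (1,1,0,0) | h0:-1=-1→(0,1,0,0)*; h1:-1=-1→(1,0,0,0)
~ ply 5, X at (0,1,0,0) | h1:-1=+1→(0,0,0,0)*
~ ply 6: (0,0,0,0) is terminal -1 (O); from (2,2,0,1) depth 5
compare (O): move=+1 vs pass=-1

zugzwang((2,2,0,1), O) = False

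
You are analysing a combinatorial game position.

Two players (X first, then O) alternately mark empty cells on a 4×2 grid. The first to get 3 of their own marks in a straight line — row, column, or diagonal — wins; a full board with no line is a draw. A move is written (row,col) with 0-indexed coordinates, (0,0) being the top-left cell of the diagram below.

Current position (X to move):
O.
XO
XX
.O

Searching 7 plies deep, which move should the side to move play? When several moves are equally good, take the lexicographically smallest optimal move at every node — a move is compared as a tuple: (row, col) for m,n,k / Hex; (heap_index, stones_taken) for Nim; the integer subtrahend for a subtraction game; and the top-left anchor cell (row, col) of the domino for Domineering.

X's best at [O./XO/XX/.O]: (3,0)

p1 X@[O./XO/XX/.O]: (0,1)[OX/XO/XX/.O]+0 (3,0)[O./XO/XX/XO]+1*
p2 O@[O./XO/XX/XO] terminal -1; root [O./XO/XX/.O] d7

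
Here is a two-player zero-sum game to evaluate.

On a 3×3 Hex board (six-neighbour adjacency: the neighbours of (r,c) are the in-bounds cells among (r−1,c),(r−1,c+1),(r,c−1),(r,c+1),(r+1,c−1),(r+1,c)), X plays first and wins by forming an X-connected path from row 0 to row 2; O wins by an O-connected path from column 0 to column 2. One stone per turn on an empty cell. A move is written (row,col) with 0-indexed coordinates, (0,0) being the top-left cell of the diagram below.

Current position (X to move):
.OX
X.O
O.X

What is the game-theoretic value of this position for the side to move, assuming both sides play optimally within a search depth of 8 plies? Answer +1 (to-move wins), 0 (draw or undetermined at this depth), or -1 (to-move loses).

value(.OX/X.O/O.X, X) = -1

ply 1, X at .OX/X.O/O.X | (0,0)=-1→XOX/X.O/O.X*; (1,1)=-1→.OX/XXO/O.X; (2,1)=-1→.OX/X.O/OXX
ply 2, O at XOX/X.O/O.X | (1,1)=+1→XOX/XOO/O.X*; (2,1)=+1→XOX/X.O/OOX
ply 3: XOX/XOO/O.X is terminal -1 (X); from .OX/X.O/O.X depth 8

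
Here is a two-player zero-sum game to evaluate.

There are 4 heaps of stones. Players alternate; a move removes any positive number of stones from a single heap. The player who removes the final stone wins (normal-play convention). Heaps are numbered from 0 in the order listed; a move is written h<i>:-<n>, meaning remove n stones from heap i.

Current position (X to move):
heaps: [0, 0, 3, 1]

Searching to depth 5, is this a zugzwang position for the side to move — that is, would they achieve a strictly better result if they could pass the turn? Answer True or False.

zugzwang((0,0,3,1), X) = False

[(0,0,3,1)] X move#1: h2:-1:-1/(0,0,2,1), h2:-2:+1/(0,0,1,1)*, h2:-3:-1/(0,0,0,1), h3:-1:-1/(0,0,3,0)
[(0,0,1,1)] O move#2: h2:-1:-1/(0,0,0,1)*, h3:-1:-1/(0,0,1,0)
[(0,0,0,1)] X move#3: h3:-1:+1/(0,0,0,0)*
[(0,0,0,0)] end (terminal -1, O#4); searched (0,0,3,1) to 5
pass branch (O moves first from the same position):
  | [(0,0,3,1)] O move#1: h2:-1:-1/(0,0,2,1), h2:-2:+1/(0,0,1,1)*, h2:-3:-1/(0,0,0,1), h3:-1:-1/(0,0,3,0)
  | [(0,0,1,1)] X move#2: h2:-1:-1/(0,0,0,1)*, h3:-1:-1/(0,0,1,0)
  | [(0,0,0,1)] O move#3: h3:-1:+1/(0,0,0,0)*
  | [(0,0,0,0)] end (terminal -1, X#4); searched (0,0,3,1) to 5
X moving scores +1; X passing scores -1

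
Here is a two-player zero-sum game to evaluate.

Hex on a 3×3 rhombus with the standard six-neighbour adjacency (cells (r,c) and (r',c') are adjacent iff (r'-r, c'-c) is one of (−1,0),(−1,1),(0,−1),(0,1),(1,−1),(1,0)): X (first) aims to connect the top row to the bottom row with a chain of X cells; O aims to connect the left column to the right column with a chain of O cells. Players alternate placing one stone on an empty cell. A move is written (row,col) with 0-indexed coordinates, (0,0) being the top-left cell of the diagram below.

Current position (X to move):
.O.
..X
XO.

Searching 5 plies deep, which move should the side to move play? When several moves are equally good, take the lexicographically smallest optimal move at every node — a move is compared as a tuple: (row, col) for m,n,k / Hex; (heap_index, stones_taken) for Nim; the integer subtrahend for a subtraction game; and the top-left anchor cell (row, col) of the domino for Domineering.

X's best at [.O./..X/XO.]: (0,0)

ply 1, X at .O./..X/XO. | (0,0)=+1→XO./..X/XO.*; (0,2)=+1→.OX/..X/XO.; (1,0)=+1→.O./X.X/XO.; (1,1)=-1→.O./.XX/XO.; (2,2)=-1→.O./..X/XOX
ply 2, O at XO./..X/XO. | (0,2)=-1→XOO/..X/XO.*; (1,0)=-1→XO./O.X/XO.; (1,1)=-1→XO./.OX/XO.; (2,2)=-1→XO./..X/XOO
ply 3, X at XOO/..X/XO. | (1,0)=+1→XOO/X.X/XO.*; (1,1)=-1→XOO/.XX/XO.; (2,2)=-1→XOO/..X/XOX
ply 4: XOO/X.X/XO. is terminal -1 (O); from .O./..X/XO. depth 5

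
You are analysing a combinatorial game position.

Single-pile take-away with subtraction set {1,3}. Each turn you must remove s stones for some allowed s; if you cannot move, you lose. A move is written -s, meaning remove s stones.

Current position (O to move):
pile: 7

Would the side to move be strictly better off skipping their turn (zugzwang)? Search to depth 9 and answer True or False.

zugzwang(7, O) = False

[7] O move#1: -1:+1/6*, -3:+1/4
[6] X move#2: -1:-1/5*, -3:-1/3
[5] O move#3: -1:+1/4*, -3:+1/2
[4] X move#4: -1:-1/3*, -3:-1/1
[3] O move#5: -1:+1/2*, -3:+1/0
[2] X move#6: -1:-1/1*
[1] O move#7: -1:+1/0*
[0] end (terminal -1, X#8); searched 7 to 9
suppose O passes — search the same position with X to move:
pass> [7] X move#1: -1:+1/6*, -3:+1/4
pass> [6] O move#2: -1:-1/5*, -3:-1/3
pass> [5] X move#3: -1:+1/4*, -3:+1/2
pass> [4] O move#4: -1:-1/3*, -3:-1/1
pass> [3] X move#5: -1:+1/2*, -3:+1/0
pass> [2] O move#6: -1:-1/1*
pass> [1] X move#7: -1:+1/0*
pass> [0] end (terminal -1, O#8); searched 7 to 9
for O: play +1, pass -1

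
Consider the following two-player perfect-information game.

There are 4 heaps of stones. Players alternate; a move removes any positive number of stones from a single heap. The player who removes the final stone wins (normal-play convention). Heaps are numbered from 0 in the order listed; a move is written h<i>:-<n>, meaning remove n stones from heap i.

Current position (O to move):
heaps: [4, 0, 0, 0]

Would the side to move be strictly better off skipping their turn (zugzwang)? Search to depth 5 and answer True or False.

[(4,0,0,0)] O move#1: h0:-1:-1/(3,0,0,0), h0:-2:-1/(2,0,0,0), h0:-3:-1/(1,0,0,0), h0:-4:+1/(0,0,0,0)*
[(0,0,0,0)] end (terminal -1, X#2); searched (4,0,0,0) to 5
if O skipped the turn, X would face:
~ [(4,0,0,0)] X move#1: h0:-1:-1/(3,0,0,0), h0:-2:-1/(2,0,0,0), h0:-3:-1/(1,0,0,0), h0:-4:+1/(0,0,0,0)*
~ [(0,0,0,0)] end (terminal -1, O#2); searched (4,0,0,0) to 5
compare (O): move=+1 vs pass=-1

zugzwang((4,0,0,0), O) = False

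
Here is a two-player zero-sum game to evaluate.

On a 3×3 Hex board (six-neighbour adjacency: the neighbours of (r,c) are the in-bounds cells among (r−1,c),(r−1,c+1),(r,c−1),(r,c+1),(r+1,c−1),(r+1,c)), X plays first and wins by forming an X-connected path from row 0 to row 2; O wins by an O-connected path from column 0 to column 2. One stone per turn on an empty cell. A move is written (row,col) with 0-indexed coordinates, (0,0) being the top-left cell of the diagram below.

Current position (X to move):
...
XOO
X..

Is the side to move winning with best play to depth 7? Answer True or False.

[.../XOO/X..] X move#1: (0,0):+1/X../XOO/X..*, (0,1):+1/.X./XOO/X.., (0,2):+1/..X/XOO/X.., (2,1):+1/.../XOO/XX., (2,2):+1/.../XOO/X.X
[X../XOO/X..] end (terminal -1, O#2); searched .../XOO/X.. to 7

X winning at [.../XOO/X..]: True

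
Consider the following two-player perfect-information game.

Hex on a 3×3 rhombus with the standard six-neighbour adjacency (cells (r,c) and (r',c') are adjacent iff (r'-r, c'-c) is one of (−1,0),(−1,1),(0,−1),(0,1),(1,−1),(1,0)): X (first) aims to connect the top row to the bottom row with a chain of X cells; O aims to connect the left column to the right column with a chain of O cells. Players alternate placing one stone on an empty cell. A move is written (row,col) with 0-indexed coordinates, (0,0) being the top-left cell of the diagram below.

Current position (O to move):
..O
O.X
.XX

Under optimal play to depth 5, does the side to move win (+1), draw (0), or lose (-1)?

ply 1, O at ..O/O.X/.XX | (0,0)=+1→O.O/O.X/.XX*; (0,1)=+1→.OO/O.X/.XX; (1,1)=+1→..O/OOX/.XX; (2,0)=+1→..O/O.X/OXX
ply 2, X at O.O/O.X/.XX | (0,1)=-1→OXO/O.X/.XX*; (1,1)=-1→O.O/OXX/.XX; (2,0)=-1→O.O/O.X/XXX
ply 3, O at OXO/O.X/.XX | (1,1)=+1→OXO/OOX/.XX*; (2,0)=-1→OXO/O.X/OXX
ply 4: OXO/OOX/.XX is terminal -1 (X); from ..O/O.X/.XX depth 5

value(..O/O.X/.XX, O) = +1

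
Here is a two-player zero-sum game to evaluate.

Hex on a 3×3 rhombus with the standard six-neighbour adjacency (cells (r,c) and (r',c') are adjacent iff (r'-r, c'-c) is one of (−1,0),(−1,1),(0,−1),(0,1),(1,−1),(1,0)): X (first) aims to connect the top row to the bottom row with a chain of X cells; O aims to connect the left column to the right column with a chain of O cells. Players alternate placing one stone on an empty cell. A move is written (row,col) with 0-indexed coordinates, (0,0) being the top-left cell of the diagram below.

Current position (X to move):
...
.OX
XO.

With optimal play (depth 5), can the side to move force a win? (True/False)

X winning at [.../.OX/XO.]: True

p1 X@[.../.OX/XO.]: (0,0)[X../.OX/XO.]-1 (0,1)[.X./.OX/XO.]-1 (0,2)[..X/.OX/XO.]+1* (1,0)[.../XOX/XO.]+1 (2,2)[.../.OX/XOX]+1
p2 O@[..X/.OX/XO.]: (0,0)[O.X/.OX/XO.]-1* (0,1)[.OX/.OX/XO.]-1 (1,0)[..X/OOX/XO.]-1 (2,2)[..X/.OX/XOO]-1
p3 X@[O.X/.OX/XO.]: (0,1)[OXX/.OX/XO.]+1* (1,0)[O.X/XOX/XO.]+1 (2,2)[O.X/.OX/XOX]+1
p4 O@[OXX/.OX/XO.]: (1,0)[OXX/OOX/XO.]-1* (2,2)[OXX/.OX/XOO]-1
p5 X@[OXX/OOX/XO.]: (2,2)[OXX/OOX/XOX]+1*
p6 O@[OXX/OOX/XOX] terminal -1; root [.../.OX/XO.] d5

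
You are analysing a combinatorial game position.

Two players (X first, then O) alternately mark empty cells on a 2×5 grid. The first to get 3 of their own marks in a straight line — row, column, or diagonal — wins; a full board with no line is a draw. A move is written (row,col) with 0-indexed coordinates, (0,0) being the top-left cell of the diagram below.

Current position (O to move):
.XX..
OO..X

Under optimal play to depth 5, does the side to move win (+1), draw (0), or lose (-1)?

value(.XX../OO..X, O) = +1

p1 O@[.XX../OO..X]: (0,0)[OXX../OO..X]-1 (0,3)[.XXO./OO..X]-1 (0,4)[.XX.O/OO..X]-1 (1,2)[.XX../OOO.X]+1* (1,3)[.XX../OO.OX]-1
p2 X@[.XX../OOO.X] terminal -1; root [.XX../OO..X] d5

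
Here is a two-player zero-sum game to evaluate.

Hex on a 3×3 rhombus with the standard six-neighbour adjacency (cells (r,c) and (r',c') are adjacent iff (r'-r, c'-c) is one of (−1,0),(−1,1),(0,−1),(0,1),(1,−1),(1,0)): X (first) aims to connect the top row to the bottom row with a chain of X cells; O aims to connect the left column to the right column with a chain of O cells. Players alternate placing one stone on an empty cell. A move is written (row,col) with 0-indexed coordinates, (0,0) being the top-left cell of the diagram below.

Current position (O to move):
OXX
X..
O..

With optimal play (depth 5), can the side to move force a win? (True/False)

[OXX/X../O..] O move#1: (1,1):-1/OXX/XO./O.., (1,2):+1/OXX/X.O/O..*, (2,1):+1/OXX/X../OO., (2,2):-1/OXX/X../O.O
[OXX/X.O/O..] X move#2: (1,1):-1/OXX/XXO/O..*, (2,1):-1/OXX/X.O/OX., (2,2):-1/OXX/X.O/O.X
[OXX/XXO/O..] O move#3: (2,1):+1/OXX/XXO/OO.*, (2,2):-1/OXX/XXO/O.O
[OXX/XXO/OO.] end (terminal -1, X#4); searched OXX/X../O.. to 5

O winning at [OXX/X../O..]: True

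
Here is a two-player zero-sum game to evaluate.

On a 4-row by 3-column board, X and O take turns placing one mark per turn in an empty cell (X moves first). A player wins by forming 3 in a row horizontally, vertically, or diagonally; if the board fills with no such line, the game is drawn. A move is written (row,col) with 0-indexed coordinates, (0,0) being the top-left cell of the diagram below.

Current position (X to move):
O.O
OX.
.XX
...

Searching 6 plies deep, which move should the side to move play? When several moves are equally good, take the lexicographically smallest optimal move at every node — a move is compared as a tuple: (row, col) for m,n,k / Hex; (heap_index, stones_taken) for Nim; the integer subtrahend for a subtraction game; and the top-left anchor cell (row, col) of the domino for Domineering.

X's best at [O.O/OX./.XX/...]: (0,1)

ply 1, X at O.O/OX./.XX/... | (0,1)=+1→OXO/OX./.XX/...*; (1,2)=-1→O.O/OXX/.XX/...; (2,0)=+1→O.O/OX./XXX/...; (3,0)=-1→O.O/OX./.XX/X..; (3,1)=+1→O.O/OX./.XX/.X.; (3,2)=-1→O.O/OX./.XX/..X
ply 2: OXO/OX./.XX/... is terminal -1 (O); from O.O/OX./.XX/... depth 6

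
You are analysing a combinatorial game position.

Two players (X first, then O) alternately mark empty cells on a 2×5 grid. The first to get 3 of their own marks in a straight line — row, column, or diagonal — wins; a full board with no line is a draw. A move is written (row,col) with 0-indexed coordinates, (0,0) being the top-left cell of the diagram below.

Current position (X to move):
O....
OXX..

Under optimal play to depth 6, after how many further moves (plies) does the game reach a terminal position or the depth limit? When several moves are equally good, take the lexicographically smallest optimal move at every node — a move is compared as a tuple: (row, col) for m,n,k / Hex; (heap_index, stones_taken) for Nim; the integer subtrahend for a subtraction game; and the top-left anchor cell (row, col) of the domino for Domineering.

PV length from [O..../OXX..]: 5 plies

p1 X@[O..../OXX..]: (0,1)[OX.../OXX..]+0 (0,2)[O.X../OXX..]+1* (0,3)[O..X./OXX..]+1 (0,4)[O...X/OXX..]+0 (1,3)[O..../OXXX.]+1 (1,4)[O..../OXX.X]+0
p2 O@[O.X../OXX..]: (0,1)[OOX../OXX..]-1* (0,3)[O.XO./OXX..]-1 (0,4)[O.X.O/OXX..]-1 (1,3)[O.X../OXXO.]-1 (1,4)[O.X../OXX.O]-1
p3 X@[OOX../OXX..]: (0,3)[OOXX./OXX..]+1* (0,4)[OOX.X/OXX..]+1 (1,3)[OOX../OXXX.]+1 (1,4)[OOX../OXX.X]+0
p4 O@[OOXX./OXX..]: (0,4)[OOXXO/OXX..]-1* (1,3)[OOXX./OXXO.]-1 (1,4)[OOXX./OXX.O]-1
p5 X@[OOXXO/OXX..]: (1,3)[OOXXO/OXXX.]+1* (1,4)[OOXXO/OXX.X]+0
p6 O@[OOXXO/OXXX.] terminal -1; root [O..../OXX..] d6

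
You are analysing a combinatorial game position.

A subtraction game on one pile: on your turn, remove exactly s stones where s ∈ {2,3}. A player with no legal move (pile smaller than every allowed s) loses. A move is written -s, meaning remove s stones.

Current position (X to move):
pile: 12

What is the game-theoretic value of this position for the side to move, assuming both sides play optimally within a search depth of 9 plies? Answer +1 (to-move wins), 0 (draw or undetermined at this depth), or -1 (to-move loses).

value(12, X) = +1

ply 1, X at 12 | -2=+1→10*; -3=-1→9
ply 2, O at 10 | -2=-1→8*; -3=-1→7
ply 3, X at 8 | -2=+1→6*; -3=+1→5
ply 4, O at 6 | -2=-1→4*; -3=-1→3
ply 5, X at 4 | -2=-1→2; -3=+1→1*
ply 6: 1 is terminal -1 (O); from 12 depth 9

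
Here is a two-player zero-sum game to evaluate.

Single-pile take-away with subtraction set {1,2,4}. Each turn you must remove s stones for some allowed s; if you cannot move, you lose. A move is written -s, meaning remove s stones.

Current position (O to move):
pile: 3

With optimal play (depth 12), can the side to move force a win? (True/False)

p1 O@[3]: -1[2]-1* -2[1]-1
p2 X@[2]: -1[1]-1 -2[0]+1*
p3 O@[0] terminal -1; root [3] d12

O winning at [3]: False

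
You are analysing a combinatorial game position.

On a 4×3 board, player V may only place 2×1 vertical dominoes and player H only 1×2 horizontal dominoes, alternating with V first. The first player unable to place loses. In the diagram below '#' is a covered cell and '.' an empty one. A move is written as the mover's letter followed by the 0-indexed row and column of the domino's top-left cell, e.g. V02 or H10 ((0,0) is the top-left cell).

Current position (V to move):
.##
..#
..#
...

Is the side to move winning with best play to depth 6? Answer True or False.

V winning at [.##/..#/..#/...]: True

ply 1, V at .##/..#/..#/... | V00=-1→###/#.#/..#/...; V10=+1→.##/#.#/#.#/...*; V11=+1→.##/.##/.##/...; V20=+1→.##/..#/#.#/#..; V21=+1→.##/..#/.##/.#.
ply 2, H at .##/#.#/#.#/... | H30=-1→.##/#.#/#.#/##.*; H31=-1→.##/#.#/#.#/.##
ply 3, V at .##/#.#/#.#/##. | V11=+1→.##/###/###/##.*
ply 4: .##/###/###/##. is terminal -1 (H); from .##/..#/..#/... depth 6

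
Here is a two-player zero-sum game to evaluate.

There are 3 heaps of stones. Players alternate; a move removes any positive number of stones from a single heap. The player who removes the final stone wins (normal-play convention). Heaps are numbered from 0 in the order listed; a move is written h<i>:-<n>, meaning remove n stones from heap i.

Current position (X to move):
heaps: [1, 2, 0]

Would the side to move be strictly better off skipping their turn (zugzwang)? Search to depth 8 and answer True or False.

ply 1, X at (1,2,0) | h0:-1=-1→(0,2,0); h1:-1=+1→(1,1,0)*; h1:-2=-1→(1,0,0)
ply 2, O at (1,1,0) | h0:-1=-1→(0,1,0)*; h1:-1=-1→(1,0,0)
ply 3, X at (0,1,0) | h1:-1=+1→(0,0,0)*
ply 4: (0,0,0) is terminal -1 (O); from (1,2,0) depth 8
suppose X passes — search the same position with O to move:
pass> ply 1, O at (1,2,0) | h0:-1=-1→(0,2,0); h1:-1=+1→(1,1,0)*; h1:-2=-1→(1,0,0)
pass> ply 2, X at (1,1,0) | h0:-1=-1→(0,1,0)*; h1:-1=-1→(1,0,0)
pass> ply 3, O at (0,1,0) | h1:-1=+1→(0,0,0)*
pass> ply 4: (0,0,0) is terminal -1 (X); from (1,2,0) depth 8
for X: play +1, pass -1

zugzwang((1,2,0), X) = False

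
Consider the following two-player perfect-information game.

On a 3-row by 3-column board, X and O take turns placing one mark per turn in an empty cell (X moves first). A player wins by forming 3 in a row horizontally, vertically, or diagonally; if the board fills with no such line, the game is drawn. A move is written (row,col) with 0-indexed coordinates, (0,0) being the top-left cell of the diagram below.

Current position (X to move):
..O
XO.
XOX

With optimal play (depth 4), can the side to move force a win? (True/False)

X winning at [..O/XO./XOX]: True

[..O/XO./XOX] X move#1: (0,0):+1/X.O/XO./XOX*, (0,1):+0/.XO/XO./XOX, (1,2):-1/..O/XOX/XOX
[X.O/XO./XOX] end (terminal -1, O#2); searched ..O/XO./XOX to 4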